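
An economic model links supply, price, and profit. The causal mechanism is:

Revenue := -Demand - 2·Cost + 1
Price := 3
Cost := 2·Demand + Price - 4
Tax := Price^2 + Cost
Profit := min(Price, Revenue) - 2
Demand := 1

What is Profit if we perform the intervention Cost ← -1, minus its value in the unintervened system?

4

The intervention breaks the incoming arrows to Cost: Cost := 2·Demand + Price - 4 no longer applies, and Cost = -1.
Revenue = -Demand - 2·Cost + 1  [with Demand=1, Cost=-1]  = 2
Profit = min(Price, Revenue) - 2  [with Price=3, Revenue=2]  = 0
Without intervention: Cost = 2·Demand + Price - 4  [with Demand=1, Price=3]  = 1; Revenue = -Demand - 2·Cost + 1  [with Demand=1, Cost=1]  = -2; Profit = min(Price, Revenue) - 2  [with Price=3, Revenue=-2]  = -4.
Change = 0 − (-4) = 4.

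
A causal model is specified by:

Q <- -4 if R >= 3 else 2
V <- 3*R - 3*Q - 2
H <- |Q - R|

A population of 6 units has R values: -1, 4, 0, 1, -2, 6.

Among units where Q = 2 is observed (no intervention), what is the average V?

Observing Q=2 restricts to units where Q's equation naturally yields 2: R ∈ {-1, 0, 1, -2}. In that subpopulation V = -11, -8, -5, -14, mean -9.5.

-9.5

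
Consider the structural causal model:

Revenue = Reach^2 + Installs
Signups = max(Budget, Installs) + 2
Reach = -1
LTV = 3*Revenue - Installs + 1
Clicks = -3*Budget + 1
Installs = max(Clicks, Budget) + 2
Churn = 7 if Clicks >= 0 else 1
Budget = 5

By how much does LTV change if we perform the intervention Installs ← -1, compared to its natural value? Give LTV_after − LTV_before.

-16

do(Installs=-1) replaces the equation Installs = max(Clicks, Budget) + 2 with the constant Installs = -1.
Revenue = Reach^2 + Installs  [with Reach=-1, Installs=-1]  = 0
LTV = 3*Revenue - Installs + 1  [with Revenue=0, Installs=-1]  = 2
Without intervention: Clicks = -3*Budget + 1  [with Budget=5]  = -14; Installs = max(Clicks, Budget) + 2  [with Clicks=-14, Budget=5]  = 7; Revenue = Reach^2 + Installs  [with Reach=-1, Installs=7]  = 8; LTV = 3*Revenue - Installs + 1  [with Revenue=8, Installs=7]  = 18.
Change = 2 − 18 = -16.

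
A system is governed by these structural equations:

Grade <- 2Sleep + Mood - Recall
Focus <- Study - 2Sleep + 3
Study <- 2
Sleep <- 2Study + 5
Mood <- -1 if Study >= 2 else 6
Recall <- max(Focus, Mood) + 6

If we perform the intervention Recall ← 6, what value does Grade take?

11

The intervention breaks the incoming arrows to Recall: Recall <- max(Focus, Mood) + 6 no longer applies, and Recall = 6.
Sleep = 2Study + 5  [with Study=2]  = 9
Mood = -1 if Study >= 2 else 6  [with Study=2]  = -1
Grade = 2Sleep + Mood - Recall  [with Sleep=9, Mood=-1, Recall=6]  = 11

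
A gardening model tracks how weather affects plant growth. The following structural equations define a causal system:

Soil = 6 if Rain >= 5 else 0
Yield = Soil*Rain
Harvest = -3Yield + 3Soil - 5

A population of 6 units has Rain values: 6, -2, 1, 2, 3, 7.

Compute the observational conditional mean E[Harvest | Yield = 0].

E[Harvest|Yield=0] averages over only the 4 units with Yield=0 (Rain = -2, 1, 2, 3): Harvest = -5, -5, -5, -5, mean -5.

-5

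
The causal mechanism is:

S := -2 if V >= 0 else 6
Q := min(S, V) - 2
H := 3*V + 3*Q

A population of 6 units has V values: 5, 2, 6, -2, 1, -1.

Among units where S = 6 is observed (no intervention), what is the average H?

-15

E[H|S=6] averages over only the 2 units with S=6 (V = -2, -1): H = -18, -12, mean -15.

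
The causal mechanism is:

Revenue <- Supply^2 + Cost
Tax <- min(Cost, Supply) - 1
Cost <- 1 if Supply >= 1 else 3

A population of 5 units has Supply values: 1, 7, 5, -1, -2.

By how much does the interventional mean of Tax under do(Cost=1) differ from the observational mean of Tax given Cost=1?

Every unit gets Cost=1 under the intervention. Tax values become 0, 0, 0, -2, -3; E[Tax|do(Cost=1)] = -1.
E[Tax|Cost=1] averages over only the 3 units with Cost=1 (Supply = 1, 7, 5): Tax = 0, 0, 0, mean 0.
Difference = -1 − 0 = -1.

-1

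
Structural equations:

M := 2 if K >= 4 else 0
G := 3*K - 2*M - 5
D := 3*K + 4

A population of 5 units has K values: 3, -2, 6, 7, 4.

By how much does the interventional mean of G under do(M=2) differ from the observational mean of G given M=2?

-6.2

Under do(M=2), M's equation is replaced by M=2 for every unit. Per-unit G: 0, -15, 9, 12, 3. Mean = 1.8.
Observing M=2 restricts to units where M's equation naturally yields 2: K ∈ {6, 7, 4}. In that subpopulation G = 9, 12, 3, mean 8.
Difference = 1.8 − 8 = -6.2.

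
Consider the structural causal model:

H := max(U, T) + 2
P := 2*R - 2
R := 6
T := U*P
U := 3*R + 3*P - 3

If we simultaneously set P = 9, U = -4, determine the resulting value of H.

-2

Under do(P = 9, U = -4), each intervened variable's structural equation is replaced by its fixed value.
T = U*P  [with U=-4, P=9]  = -36
H = max(U, T) + 2  [with U=-4, T=-36]  = -2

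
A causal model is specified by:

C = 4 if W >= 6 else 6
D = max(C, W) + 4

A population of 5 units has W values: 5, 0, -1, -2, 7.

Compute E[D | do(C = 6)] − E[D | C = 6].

0.2

The intervention sets C=6 in all 5 units regardless of W. Recomputing D per unit gives 10, 10, 10, 10, 11; average 10.2.
E[D|C=6] averages over only the 4 units with C=6 (W = 5, 0, -1, -2): D = 10, 10, 10, 10, mean 10.
Difference = 10.2 − 10 = 0.2.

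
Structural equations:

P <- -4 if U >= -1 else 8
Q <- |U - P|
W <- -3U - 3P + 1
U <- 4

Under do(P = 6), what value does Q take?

2

Under do(P=6), the mechanism P <- -4 if U >= -1 else 8 is discarded; P is fixed at 6.
Q = |U - P|  [with U=4, P=6]  = 2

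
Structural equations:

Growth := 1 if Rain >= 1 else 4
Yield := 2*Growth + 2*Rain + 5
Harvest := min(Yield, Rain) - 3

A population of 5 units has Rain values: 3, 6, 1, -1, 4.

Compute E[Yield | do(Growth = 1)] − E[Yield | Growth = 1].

-1.8

Every unit gets Growth=1 under the intervention. Yield values become 13, 19, 9, 5, 15; E[Yield|do(Growth=1)] = 12.2.
Observing Growth=1 restricts to units where Growth's equation naturally yields 1: Rain ∈ {3, 6, 1, 4}. In that subpopulation Yield = 13, 19, 9, 15, mean 14.
Difference = 12.2 − 14 = -1.8.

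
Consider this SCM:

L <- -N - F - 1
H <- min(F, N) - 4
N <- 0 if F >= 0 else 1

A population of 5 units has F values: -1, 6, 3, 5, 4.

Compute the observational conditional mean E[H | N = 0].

-4

E[H|N=0] averages over only the 4 units with N=0 (F = 6, 3, 5, 4): H = -4, -4, -4, -4, mean -4.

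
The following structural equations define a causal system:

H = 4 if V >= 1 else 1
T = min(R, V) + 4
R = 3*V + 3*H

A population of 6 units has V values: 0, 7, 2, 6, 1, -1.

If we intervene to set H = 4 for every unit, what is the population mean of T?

6.5

Every unit gets H=4 under the intervention. T values become 4, 11, 6, 10, 5, 3; E[T|do(H=4)] = 6.5.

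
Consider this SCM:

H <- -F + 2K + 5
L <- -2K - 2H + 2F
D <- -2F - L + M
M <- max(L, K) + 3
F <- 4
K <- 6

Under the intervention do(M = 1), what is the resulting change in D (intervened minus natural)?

-8

The intervention breaks the incoming arrows to M: M <- max(L, K) + 3 no longer applies, and M = 1.
H = -F + 2K + 5  [with F=4, K=6]  = 13
L = -2K - 2H + 2F  [with K=6, H=13, F=4]  = -30
D = -2F - L + M  [with F=4, L=-30, M=1]  = 23
Without intervention: H = -F + 2K + 5  [with F=4, K=6]  = 13; L = -2K - 2H + 2F  [with K=6, H=13, F=4]  = -30; M = max(L, K) + 3  [with L=-30, K=6]  = 9; D = -2F - L + M  [with F=4, L=-30, M=9]  = 31.
Change = 23 − 31 = -8.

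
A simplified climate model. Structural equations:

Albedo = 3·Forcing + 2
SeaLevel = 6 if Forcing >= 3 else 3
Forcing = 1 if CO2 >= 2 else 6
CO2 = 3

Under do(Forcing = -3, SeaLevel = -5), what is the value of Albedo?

The joint intervention fixes Forcing = -3, SeaLevel = -5, removing each variable's own equation.
Albedo = 3·Forcing + 2  [with Forcing=-3]  = -7

-7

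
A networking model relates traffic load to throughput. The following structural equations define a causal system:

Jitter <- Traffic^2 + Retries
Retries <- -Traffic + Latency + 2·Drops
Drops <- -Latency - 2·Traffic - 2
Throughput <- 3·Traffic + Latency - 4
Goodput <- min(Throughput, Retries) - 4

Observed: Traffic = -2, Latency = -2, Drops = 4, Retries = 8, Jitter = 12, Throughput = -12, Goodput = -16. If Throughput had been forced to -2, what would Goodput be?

Intervening sets Throughput = -2 and removes its equation (Throughput <- 3·Traffic + Latency - 4).
Drops = -Latency - 2·Traffic - 2  [with Latency=-2, Traffic=-2]  = 4
Retries = -Traffic + Latency + 2·Drops  [with Traffic=-2, Latency=-2, Drops=4]  = 8
Goodput = min(Throughput, Retries) - 4  [with Throughput=-2, Retries=8]  = -6

-6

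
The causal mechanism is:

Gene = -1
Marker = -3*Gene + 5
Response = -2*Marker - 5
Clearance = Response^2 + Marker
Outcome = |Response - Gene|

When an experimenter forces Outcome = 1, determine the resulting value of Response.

-21

do(Outcome=1) replaces the equation Outcome = |Response - Gene| with the constant Outcome = 1.
Response is not downstream of the intervention, so its value is determined by the original equations.
Marker = -3*Gene + 5  [with Gene=-1]  = 8
Response = -2*Marker - 5  [with Marker=8]  = -21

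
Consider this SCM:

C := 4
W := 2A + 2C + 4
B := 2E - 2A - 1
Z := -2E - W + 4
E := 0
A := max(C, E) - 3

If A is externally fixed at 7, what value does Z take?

-22

do(A=7) replaces the equation A := max(C, E) - 3 with the constant A = 7.
W = 2A + 2C + 4  [with A=7, C=4]  = 26
Z = -2E - W + 4  [with E=0, W=26]  = -22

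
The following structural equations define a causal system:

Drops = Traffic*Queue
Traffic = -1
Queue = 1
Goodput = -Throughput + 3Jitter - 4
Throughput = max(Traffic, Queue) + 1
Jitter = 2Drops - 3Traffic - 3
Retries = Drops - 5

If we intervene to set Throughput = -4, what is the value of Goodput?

-6

Intervening sets Throughput = -4 and removes its equation (Throughput = max(Traffic, Queue) + 1).
Drops = Traffic*Queue  [with Traffic=-1, Queue=1]  = -1
Jitter = 2Drops - 3Traffic - 3  [with Drops=-1, Traffic=-1]  = -2
Goodput = -Throughput + 3Jitter - 4  [with Throughput=-4, Jitter=-2]  = -6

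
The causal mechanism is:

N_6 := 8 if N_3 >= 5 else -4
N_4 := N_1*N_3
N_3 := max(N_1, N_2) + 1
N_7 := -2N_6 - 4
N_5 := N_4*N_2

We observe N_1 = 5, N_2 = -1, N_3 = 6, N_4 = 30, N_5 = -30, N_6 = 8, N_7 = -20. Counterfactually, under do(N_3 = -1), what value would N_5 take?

5

do(N_3=-1) replaces the equation N_3 := max(N_1, N_2) + 1 with the constant N_3 = -1.
N_4 = N_1*N_3  [with N_1=5, N_3=-1]  = -5
N_5 = N_4*N_2  [with N_4=-5, N_2=-1]  = 5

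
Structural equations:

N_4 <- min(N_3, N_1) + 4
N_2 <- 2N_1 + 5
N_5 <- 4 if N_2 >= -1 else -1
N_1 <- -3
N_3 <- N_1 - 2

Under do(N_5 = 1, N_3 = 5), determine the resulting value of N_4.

1

Under do(N_5 = 1, N_3 = 5), each intervened variable's structural equation is replaced by its fixed value.
N_4 = min(N_3, N_1) + 4  [with N_3=5, N_1=-3]  = 1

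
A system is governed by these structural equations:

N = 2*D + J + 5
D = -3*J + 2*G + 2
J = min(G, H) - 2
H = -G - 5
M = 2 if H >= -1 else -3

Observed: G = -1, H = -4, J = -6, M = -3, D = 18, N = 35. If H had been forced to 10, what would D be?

do(H=10) replaces the equation H = -G - 5 with the constant H = 10.
J = min(G, H) - 2  [with G=-1, H=10]  = -3
D = -3*J + 2*G + 2  [with J=-3, G=-1]  = 9

9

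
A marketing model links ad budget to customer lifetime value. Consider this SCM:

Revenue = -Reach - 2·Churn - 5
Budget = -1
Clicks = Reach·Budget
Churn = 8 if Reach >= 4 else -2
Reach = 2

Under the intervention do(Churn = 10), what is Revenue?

-27

Intervening sets Churn = 10 and removes its equation (Churn = 8 if Reach >= 4 else -2).
Revenue = -Reach - 2·Churn - 5  [with Reach=2, Churn=10]  = -27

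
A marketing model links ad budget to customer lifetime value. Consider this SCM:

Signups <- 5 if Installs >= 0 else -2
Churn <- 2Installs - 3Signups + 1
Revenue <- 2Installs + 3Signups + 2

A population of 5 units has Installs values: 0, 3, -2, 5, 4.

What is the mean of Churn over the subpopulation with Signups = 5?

-8

Observing Signups=5 restricts to units where Signups's equation naturally yields 5: Installs ∈ {0, 3, 5, 4}. In that subpopulation Churn = -14, -8, -4, -6, mean -8.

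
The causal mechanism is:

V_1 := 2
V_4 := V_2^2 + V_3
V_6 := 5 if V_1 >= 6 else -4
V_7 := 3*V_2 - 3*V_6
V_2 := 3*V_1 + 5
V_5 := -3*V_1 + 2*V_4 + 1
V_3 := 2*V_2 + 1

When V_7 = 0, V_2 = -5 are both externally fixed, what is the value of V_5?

The joint intervention fixes V_7 = 0, V_2 = -5, removing each variable's own equation.
V_3 = 2*V_2 + 1  [with V_2=-5]  = -9
V_4 = V_2^2 + V_3  [with V_2=-5, V_3=-9]  = 16
V_5 = -3*V_1 + 2*V_4 + 1  [with V_1=2, V_4=16]  = 27

27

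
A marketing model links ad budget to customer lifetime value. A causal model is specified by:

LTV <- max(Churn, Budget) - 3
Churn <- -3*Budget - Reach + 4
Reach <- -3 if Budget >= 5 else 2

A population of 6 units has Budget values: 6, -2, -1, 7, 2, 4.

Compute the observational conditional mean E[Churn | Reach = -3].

Observing Reach=-3 restricts to units where Reach's equation naturally yields -3: Budget ∈ {6, 7}. In that subpopulation Churn = -11, -14, mean -12.5.

-12.5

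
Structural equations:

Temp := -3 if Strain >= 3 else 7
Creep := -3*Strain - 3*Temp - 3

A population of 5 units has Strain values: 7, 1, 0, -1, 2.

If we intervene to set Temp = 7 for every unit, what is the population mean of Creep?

Every unit gets Temp=7 under the intervention. Creep values become -45, -27, -24, -21, -30; E[Creep|do(Temp=7)] = -29.4.

-29.4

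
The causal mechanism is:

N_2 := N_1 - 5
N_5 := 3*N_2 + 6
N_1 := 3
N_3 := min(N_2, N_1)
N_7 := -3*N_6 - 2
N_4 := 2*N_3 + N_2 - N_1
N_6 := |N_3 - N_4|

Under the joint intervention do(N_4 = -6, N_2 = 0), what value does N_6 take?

6

The joint intervention fixes N_4 = -6, N_2 = 0, removing each variable's own equation.
N_3 = min(N_2, N_1)  [with N_2=0, N_1=3]  = 0
N_6 = |N_3 - N_4|  [with N_3=0, N_4=-6]  = 6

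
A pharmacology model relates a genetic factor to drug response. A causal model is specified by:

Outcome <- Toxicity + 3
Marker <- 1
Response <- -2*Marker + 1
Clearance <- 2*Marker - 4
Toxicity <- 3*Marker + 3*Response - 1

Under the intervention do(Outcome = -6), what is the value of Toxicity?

-1

do(Outcome=-6) replaces the equation Outcome <- Toxicity + 3 with the constant Outcome = -6.
Toxicity is not downstream of the intervention, so its value is determined by the original equations.
Response = -2*Marker + 1  [with Marker=1]  = -1
Toxicity = 3*Marker + 3*Response - 1  [with Marker=1, Response=-1]  = -1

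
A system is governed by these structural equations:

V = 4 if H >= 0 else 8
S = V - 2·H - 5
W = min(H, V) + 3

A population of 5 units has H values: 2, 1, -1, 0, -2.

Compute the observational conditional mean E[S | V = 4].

E[S|V=4] averages over only the 3 units with V=4 (H = 2, 1, 0): S = -5, -3, -1, mean -3.

-3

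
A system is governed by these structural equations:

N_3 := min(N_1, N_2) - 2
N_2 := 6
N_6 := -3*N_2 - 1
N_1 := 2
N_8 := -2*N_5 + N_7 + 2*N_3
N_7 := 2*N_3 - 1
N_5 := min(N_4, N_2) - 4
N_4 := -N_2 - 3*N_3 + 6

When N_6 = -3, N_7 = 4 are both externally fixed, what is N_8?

The joint intervention fixes N_6 = -3, N_7 = 4, removing each variable's own equation.
N_3 = min(N_1, N_2) - 2  [with N_1=2, N_2=6]  = 0
N_4 = -N_2 - 3*N_3 + 6  [with N_2=6, N_3=0]  = 0
N_5 = min(N_4, N_2) - 4  [with N_4=0, N_2=6]  = -4
N_8 = -2*N_5 + N_7 + 2*N_3  [with N_5=-4, N_7=4, N_3=0]  = 12

12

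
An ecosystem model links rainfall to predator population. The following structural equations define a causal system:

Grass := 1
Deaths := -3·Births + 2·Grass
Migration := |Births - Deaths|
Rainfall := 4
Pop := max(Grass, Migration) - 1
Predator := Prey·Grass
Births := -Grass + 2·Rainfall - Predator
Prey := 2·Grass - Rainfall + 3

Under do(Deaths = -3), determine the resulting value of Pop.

Intervening sets Deaths = -3 and removes its equation (Deaths := -3·Births + 2·Grass).
Prey = 2·Grass - Rainfall + 3  [with Grass=1, Rainfall=4]  = 1
Predator = Prey·Grass  [with Prey=1, Grass=1]  = 1
Births = -Grass + 2·Rainfall - Predator  [with Grass=1, Rainfall=4, Predator=1]  = 6
Migration = |Births - Deaths|  [with Births=6, Deaths=-3]  = 9
Pop = max(Grass, Migration) - 1  [with Grass=1, Migration=9]  = 8

8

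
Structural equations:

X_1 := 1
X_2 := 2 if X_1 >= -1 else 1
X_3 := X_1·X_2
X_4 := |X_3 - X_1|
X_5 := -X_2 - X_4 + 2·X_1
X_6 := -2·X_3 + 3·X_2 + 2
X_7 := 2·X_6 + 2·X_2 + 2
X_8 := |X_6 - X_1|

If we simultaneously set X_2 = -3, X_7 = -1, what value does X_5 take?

Setting X_2 = -3, X_7 = -1 by intervention discards those variables' equations.
X_3 = X_1·X_2  [with X_1=1, X_2=-3]  = -3
X_4 = |X_3 - X_1|  [with X_3=-3, X_1=1]  = 4
X_5 = -X_2 - X_4 + 2·X_1  [with X_2=-3, X_4=4, X_1=1]  = 1

1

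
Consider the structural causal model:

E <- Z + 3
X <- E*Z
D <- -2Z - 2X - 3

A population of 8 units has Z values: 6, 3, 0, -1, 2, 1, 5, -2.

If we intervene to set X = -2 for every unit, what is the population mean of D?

Every unit gets X=-2 under the intervention. D values become -11, -5, 1, 3, -3, -1, -9, 5; E[D|do(X=-2)] = -2.5.

-2.5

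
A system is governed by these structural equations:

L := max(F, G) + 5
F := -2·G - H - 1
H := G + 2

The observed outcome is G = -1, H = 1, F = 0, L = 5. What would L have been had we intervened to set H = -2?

Under do(H=-2), the mechanism H := G + 2 is discarded; H is fixed at -2.
F = -2·G - H - 1  [with G=-1, H=-2]  = 3
L = max(F, G) + 5  [with F=3, G=-1]  = 8

8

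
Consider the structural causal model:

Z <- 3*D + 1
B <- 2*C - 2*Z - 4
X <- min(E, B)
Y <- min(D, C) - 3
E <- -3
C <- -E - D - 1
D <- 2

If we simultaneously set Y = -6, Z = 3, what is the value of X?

-10

Setting Y = -6, Z = 3 by intervention discards those variables' equations.
C = -E - D - 1  [with E=-3, D=2]  = 0
B = 2*C - 2*Z - 4  [with C=0, Z=3]  = -10
X = min(E, B)  [with E=-3, B=-10]  = -10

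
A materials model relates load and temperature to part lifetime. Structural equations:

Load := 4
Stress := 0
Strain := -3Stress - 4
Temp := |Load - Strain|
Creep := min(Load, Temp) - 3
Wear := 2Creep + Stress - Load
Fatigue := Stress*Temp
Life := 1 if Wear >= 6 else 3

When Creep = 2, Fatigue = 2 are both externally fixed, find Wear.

0

Under do(Creep = 2, Fatigue = 2), each intervened variable's structural equation is replaced by its fixed value.
Wear = 2Creep + Stress - Load  [with Creep=2, Stress=0, Load=4]  = 0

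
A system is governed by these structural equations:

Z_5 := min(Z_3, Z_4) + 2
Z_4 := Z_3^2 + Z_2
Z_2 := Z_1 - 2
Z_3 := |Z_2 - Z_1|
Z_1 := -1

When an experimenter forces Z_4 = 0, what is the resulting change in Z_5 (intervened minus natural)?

Intervening sets Z_4 = 0 and removes its equation (Z_4 := Z_3^2 + Z_2).
Z_2 = Z_1 - 2  [with Z_1=-1]  = -3
Z_3 = |Z_2 - Z_1|  [with Z_2=-3, Z_1=-1]  = 2
Z_5 = min(Z_3, Z_4) + 2  [with Z_3=2, Z_4=0]  = 2
Without intervention: Z_2 = Z_1 - 2  [with Z_1=-1]  = -3; Z_3 = |Z_2 - Z_1|  [with Z_2=-3, Z_1=-1]  = 2; Z_4 = Z_3^2 + Z_2  [with Z_3=2, Z_2=-3]  = 1; Z_5 = min(Z_3, Z_4) + 2  [with Z_3=2, Z_4=1]  = 3.
Change = 2 − 3 = -1.

-1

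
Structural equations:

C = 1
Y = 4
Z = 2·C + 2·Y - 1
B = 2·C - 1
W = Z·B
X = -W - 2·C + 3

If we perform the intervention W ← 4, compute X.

The intervention breaks the incoming arrows to W: W = Z·B no longer applies, and W = 4.
X = -W - 2·C + 3  [with W=4, C=1]  = -3

-3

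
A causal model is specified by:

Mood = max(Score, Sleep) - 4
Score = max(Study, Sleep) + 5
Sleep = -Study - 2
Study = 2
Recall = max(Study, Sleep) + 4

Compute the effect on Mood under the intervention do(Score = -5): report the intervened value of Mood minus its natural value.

-11

The intervention breaks the incoming arrows to Score: Score = max(Study, Sleep) + 5 no longer applies, and Score = -5.
Sleep = -Study - 2  [with Study=2]  = -4
Mood = max(Score, Sleep) - 4  [with Score=-5, Sleep=-4]  = -8
Without intervention: Sleep = -Study - 2  [with Study=2]  = -4; Score = max(Study, Sleep) + 5  [with Study=2, Sleep=-4]  = 7; Mood = max(Score, Sleep) - 4  [with Score=7, Sleep=-4]  = 3.
Change = -8 − 3 = -11.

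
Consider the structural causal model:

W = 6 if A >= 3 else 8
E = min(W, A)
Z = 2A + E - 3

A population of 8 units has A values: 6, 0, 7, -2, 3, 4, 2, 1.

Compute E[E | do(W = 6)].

2.5

The intervention sets W=6 in all 8 units regardless of A. Recomputing E per unit gives 6, 0, 6, -2, 3, 4, 2, 1; average 2.5.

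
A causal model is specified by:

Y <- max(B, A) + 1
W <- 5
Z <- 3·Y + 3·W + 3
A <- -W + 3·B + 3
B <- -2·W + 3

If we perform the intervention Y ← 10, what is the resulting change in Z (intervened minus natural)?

48

Intervening sets Y = 10 and removes its equation (Y <- max(B, A) + 1).
Z = 3·Y + 3·W + 3  [with Y=10, W=5]  = 48
Without intervention: B = -2·W + 3  [with W=5]  = -7; A = -W + 3·B + 3  [with W=5, B=-7]  = -23; Y = max(B, A) + 1  [with B=-7, A=-23]  = -6; Z = 3·Y + 3·W + 3  [with Y=-6, W=5]  = 0.
Change = 48 − 0 = 48.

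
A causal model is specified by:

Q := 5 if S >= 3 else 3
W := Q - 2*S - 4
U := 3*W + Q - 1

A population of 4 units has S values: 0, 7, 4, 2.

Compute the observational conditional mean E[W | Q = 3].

Conditioning on Q=3 selects the 2 unit(s) with S ∈ {0, 2}. Their W values: -1, -5. Mean = -3.

-3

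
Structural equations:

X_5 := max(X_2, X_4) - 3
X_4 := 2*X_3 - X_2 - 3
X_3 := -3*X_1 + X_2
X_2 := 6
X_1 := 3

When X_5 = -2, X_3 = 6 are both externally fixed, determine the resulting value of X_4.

3

Under do(X_5 = -2, X_3 = 6), each intervened variable's structural equation is replaced by its fixed value.
X_4 = 2*X_3 - X_2 - 3  [with X_3=6, X_2=6]  = 3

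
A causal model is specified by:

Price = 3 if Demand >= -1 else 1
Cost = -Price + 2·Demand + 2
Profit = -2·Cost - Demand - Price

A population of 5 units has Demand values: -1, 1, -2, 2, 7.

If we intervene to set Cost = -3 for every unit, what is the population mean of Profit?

2

The intervention sets Cost=-3 in all 5 units regardless of Demand. Recomputing Profit per unit gives 4, 2, 7, 1, -4; average 2.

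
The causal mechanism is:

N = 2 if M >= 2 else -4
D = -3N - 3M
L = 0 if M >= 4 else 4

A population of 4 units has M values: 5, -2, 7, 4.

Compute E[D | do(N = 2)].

-16.5

do(N=2) breaks N's dependence on M. With N=2 fixed, D across the units is -21, 0, -27, -18, mean -16.5.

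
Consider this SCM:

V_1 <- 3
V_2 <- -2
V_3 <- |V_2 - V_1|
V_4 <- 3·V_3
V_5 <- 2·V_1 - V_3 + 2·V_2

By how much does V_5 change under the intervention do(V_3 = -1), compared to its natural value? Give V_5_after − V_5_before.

do(V_3=-1) replaces the equation V_3 <- |V_2 - V_1| with the constant V_3 = -1.
V_5 = 2·V_1 - V_3 + 2·V_2  [with V_1=3, V_3=-1, V_2=-2]  = 3
Without intervention: V_3 = |V_2 - V_1|  [with V_2=-2, V_1=3]  = 5; V_5 = 2·V_1 - V_3 + 2·V_2  [with V_1=3, V_3=5, V_2=-2]  = -3.
Change = 3 − (-3) = 6.

6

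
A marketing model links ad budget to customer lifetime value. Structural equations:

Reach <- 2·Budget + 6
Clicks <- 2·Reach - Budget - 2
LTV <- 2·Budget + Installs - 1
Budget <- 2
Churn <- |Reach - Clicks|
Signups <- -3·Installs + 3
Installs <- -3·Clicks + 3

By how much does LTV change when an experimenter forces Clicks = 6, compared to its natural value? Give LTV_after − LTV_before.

The intervention breaks the incoming arrows to Clicks: Clicks <- 2·Reach - Budget - 2 no longer applies, and Clicks = 6.
Installs = -3·Clicks + 3  [with Clicks=6]  = -15
LTV = 2·Budget + Installs - 1  [with Budget=2, Installs=-15]  = -12
Without intervention: Reach = 2·Budget + 6  [with Budget=2]  = 10; Clicks = 2·Reach - Budget - 2  [with Reach=10, Budget=2]  = 16; Installs = -3·Clicks + 3  [with Clicks=16]  = -45; LTV = 2·Budget + Installs - 1  [with Budget=2, Installs=-45]  = -42.
Change = -12 − (-42) = 30.

30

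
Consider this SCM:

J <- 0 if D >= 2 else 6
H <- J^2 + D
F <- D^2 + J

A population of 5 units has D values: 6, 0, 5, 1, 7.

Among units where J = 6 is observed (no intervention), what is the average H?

Observing J=6 restricts to units where J's equation naturally yields 6: D ∈ {0, 1}. In that subpopulation H = 36, 37, mean 36.5.

36.5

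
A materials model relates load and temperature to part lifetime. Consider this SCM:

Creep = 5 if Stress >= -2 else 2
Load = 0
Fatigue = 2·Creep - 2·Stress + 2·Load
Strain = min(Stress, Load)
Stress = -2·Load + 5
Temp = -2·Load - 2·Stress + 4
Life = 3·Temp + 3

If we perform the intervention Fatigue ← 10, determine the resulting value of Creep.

do(Fatigue=10) replaces the equation Fatigue = 2·Creep - 2·Stress + 2·Load with the constant Fatigue = 10.
Since Creep is not a descendant of the intervened variable, it is unaffected.
Stress = -2·Load + 5  [with Load=0]  = 5
Creep = 5 if Stress >= -2 else 2  [with Stress=5]  = 5

5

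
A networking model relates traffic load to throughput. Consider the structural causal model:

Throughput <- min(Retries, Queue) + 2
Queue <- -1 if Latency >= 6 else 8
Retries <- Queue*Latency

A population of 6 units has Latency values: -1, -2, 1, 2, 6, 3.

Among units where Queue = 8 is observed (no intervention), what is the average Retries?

Observing Queue=8 restricts to units where Queue's equation naturally yields 8: Latency ∈ {-1, -2, 1, 2, 3}. In that subpopulation Retries = -8, -16, 8, 16, 24, mean 4.8.

4.8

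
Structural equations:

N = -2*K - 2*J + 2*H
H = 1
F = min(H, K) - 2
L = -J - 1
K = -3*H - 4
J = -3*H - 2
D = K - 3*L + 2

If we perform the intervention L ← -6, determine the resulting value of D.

The intervention breaks the incoming arrows to L: L = -J - 1 no longer applies, and L = -6.
K = -3*H - 4  [with H=1]  = -7
D = K - 3*L + 2  [with K=-7, L=-6]  = 13

13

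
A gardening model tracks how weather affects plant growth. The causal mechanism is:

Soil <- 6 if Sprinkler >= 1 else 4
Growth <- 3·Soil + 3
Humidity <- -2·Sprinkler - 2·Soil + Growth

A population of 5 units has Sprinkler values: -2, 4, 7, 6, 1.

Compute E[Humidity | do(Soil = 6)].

2.6

The intervention sets Soil=6 in all 5 units regardless of Sprinkler. Recomputing Humidity per unit gives 13, 1, -5, -3, 7; average 2.6.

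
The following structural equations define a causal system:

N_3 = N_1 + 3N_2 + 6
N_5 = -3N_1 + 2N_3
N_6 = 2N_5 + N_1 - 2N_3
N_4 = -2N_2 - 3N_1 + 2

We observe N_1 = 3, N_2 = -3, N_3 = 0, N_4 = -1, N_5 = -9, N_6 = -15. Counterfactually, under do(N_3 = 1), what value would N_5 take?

do(N_3=1) replaces the equation N_3 = N_1 + 3N_2 + 6 with the constant N_3 = 1.
N_5 = -3N_1 + 2N_3  [with N_1=3, N_3=1]  = -7

-7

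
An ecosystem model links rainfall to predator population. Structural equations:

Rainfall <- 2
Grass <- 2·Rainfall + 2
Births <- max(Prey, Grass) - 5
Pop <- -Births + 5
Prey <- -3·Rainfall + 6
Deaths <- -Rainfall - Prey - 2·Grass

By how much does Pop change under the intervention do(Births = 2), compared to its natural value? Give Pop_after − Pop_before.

Under do(Births=2), the mechanism Births <- max(Prey, Grass) - 5 is discarded; Births is fixed at 2.
Pop = -Births + 5  [with Births=2]  = 3
Without intervention: Grass = 2·Rainfall + 2  [with Rainfall=2]  = 6; Prey = -3·Rainfall + 6  [with Rainfall=2]  = 0; Births = max(Prey, Grass) - 5  [with Prey=0, Grass=6]  = 1; Pop = -Births + 5  [with Births=1]  = 4.
Change = 3 − 4 = -1.

-1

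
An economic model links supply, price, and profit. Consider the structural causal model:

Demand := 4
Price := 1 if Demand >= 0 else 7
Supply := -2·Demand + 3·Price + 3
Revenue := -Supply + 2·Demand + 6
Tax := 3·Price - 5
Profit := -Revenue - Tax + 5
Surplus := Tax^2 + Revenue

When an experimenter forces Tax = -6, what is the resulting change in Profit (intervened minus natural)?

The intervention breaks the incoming arrows to Tax: Tax := 3·Price - 5 no longer applies, and Tax = -6.
Price = 1 if Demand >= 0 else 7  [with Demand=4]  = 1
Supply = -2·Demand + 3·Price + 3  [with Demand=4, Price=1]  = -2
Revenue = -Supply + 2·Demand + 6  [with Supply=-2, Demand=4]  = 16
Profit = -Revenue - Tax + 5  [with Revenue=16, Tax=-6]  = -5
Without intervention: Price = 1 if Demand >= 0 else 7  [with Demand=4]  = 1; Supply = -2·Demand + 3·Price + 3  [with Demand=4, Price=1]  = -2; Revenue = -Supply + 2·Demand + 6  [with Supply=-2, Demand=4]  = 16; Tax = 3·Price - 5  [with Price=1]  = -2; Profit = -Revenue - Tax + 5  [with Revenue=16, Tax=-2]  = -9.
Change = -5 − (-9) = 4.

4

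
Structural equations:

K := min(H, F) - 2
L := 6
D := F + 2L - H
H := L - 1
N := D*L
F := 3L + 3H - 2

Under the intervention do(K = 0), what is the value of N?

The intervention breaks the incoming arrows to K: K := min(H, F) - 2 no longer applies, and K = 0.
Since N is not a descendant of the intervened variable, it is unaffected.
H = L - 1  [with L=6]  = 5
F = 3L + 3H - 2  [with L=6, H=5]  = 31
D = F + 2L - H  [with F=31, L=6, H=5]  = 38
N = D*L  [with D=38, L=6]  = 228

228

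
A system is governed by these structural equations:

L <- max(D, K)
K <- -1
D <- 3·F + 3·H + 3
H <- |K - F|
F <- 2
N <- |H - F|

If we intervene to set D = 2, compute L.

Intervening sets D = 2 and removes its equation (D <- 3·F + 3·H + 3).
L = max(D, K)  [with D=2, K=-1]  = 2

2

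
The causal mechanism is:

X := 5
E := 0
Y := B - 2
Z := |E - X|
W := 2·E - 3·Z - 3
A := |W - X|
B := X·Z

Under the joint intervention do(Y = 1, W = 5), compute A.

0

Under do(Y = 1, W = 5), each intervened variable's structural equation is replaced by its fixed value.
A = |W - X|  [with W=5, X=5]  = 0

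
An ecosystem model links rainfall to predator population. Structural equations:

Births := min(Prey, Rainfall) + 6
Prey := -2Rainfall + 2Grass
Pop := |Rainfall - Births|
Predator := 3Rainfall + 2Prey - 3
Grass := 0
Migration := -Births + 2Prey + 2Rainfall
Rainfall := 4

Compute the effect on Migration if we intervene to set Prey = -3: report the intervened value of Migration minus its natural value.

5

The intervention breaks the incoming arrows to Prey: Prey := -2Rainfall + 2Grass no longer applies, and Prey = -3.
Births = min(Prey, Rainfall) + 6  [with Prey=-3, Rainfall=4]  = 3
Migration = -Births + 2Prey + 2Rainfall  [with Births=3, Prey=-3, Rainfall=4]  = -1
Without intervention: Prey = -2Rainfall + 2Grass  [with Rainfall=4, Grass=0]  = -8; Births = min(Prey, Rainfall) + 6  [with Prey=-8, Rainfall=4]  = -2; Migration = -Births + 2Prey + 2Rainfall  [with Births=-2, Prey=-8, Rainfall=4]  = -6.
Change = -1 − (-6) = 5.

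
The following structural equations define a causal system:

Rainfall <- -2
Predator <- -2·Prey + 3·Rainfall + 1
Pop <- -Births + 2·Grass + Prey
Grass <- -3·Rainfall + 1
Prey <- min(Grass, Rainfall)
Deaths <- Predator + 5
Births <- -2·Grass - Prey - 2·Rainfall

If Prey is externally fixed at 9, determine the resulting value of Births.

-19

do(Prey=9) replaces the equation Prey <- min(Grass, Rainfall) with the constant Prey = 9.
Grass = -3·Rainfall + 1  [with Rainfall=-2]  = 7
Births = -2·Grass - Prey - 2·Rainfall  [with Grass=7, Prey=9, Rainfall=-2]  = -19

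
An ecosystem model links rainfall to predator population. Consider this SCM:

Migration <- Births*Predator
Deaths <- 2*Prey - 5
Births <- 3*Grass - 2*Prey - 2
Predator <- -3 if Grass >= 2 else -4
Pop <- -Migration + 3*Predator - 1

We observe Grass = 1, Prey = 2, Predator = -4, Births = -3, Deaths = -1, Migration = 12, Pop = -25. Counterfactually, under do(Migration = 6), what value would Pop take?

Intervening sets Migration = 6 and removes its equation (Migration <- Births*Predator).
Predator = -3 if Grass >= 2 else -4  [with Grass=1]  = -4
Pop = -Migration + 3*Predator - 1  [with Migration=6, Predator=-4]  = -19

-19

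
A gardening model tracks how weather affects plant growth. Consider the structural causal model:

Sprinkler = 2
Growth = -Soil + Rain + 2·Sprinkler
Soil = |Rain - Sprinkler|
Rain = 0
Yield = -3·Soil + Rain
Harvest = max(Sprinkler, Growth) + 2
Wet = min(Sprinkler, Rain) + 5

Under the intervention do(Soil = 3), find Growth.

do(Soil=3) replaces the equation Soil = |Rain - Sprinkler| with the constant Soil = 3.
Growth = -Soil + Rain + 2·Sprinkler  [with Soil=3, Rain=0, Sprinkler=2]  = 1

1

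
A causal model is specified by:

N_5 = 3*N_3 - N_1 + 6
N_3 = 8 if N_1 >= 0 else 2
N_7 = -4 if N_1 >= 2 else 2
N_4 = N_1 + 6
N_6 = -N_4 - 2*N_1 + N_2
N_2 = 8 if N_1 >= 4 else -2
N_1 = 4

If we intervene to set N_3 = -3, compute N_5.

-7

do(N_3=-3) replaces the equation N_3 = 8 if N_1 >= 0 else 2 with the constant N_3 = -3.
N_5 = 3*N_3 - N_1 + 6  [with N_3=-3, N_1=4]  = -7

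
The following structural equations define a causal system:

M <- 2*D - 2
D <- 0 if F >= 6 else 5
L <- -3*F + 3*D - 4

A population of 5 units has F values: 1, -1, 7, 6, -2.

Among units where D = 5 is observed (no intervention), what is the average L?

Observing D=5 restricts to units where D's equation naturally yields 5: F ∈ {1, -1, -2}. In that subpopulation L = 8, 14, 17, mean 13.

13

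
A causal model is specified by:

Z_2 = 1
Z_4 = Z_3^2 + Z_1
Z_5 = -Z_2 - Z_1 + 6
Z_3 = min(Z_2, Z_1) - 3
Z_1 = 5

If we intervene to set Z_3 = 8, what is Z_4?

69

The intervention breaks the incoming arrows to Z_3: Z_3 = min(Z_2, Z_1) - 3 no longer applies, and Z_3 = 8.
Z_4 = Z_3^2 + Z_1  [with Z_3=8, Z_1=5]  = 69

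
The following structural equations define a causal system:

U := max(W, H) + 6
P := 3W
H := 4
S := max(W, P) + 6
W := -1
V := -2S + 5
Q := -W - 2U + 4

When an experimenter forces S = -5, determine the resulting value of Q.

do(S=-5) replaces the equation S := max(W, P) + 6 with the constant S = -5.
Since Q is not a descendant of the intervened variable, it is unaffected.
U = max(W, H) + 6  [with W=-1, H=4]  = 10
Q = -W - 2U + 4  [with W=-1, U=10]  = -15

-15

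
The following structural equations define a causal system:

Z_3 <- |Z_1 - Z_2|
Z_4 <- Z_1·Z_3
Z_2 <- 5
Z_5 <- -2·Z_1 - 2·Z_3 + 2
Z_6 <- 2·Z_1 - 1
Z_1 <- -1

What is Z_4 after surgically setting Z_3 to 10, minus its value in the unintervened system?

-4

The intervention breaks the incoming arrows to Z_3: Z_3 <- |Z_1 - Z_2| no longer applies, and Z_3 = 10.
Z_4 = Z_1·Z_3  [with Z_1=-1, Z_3=10]  = -10
Without intervention: Z_3 = |Z_1 - Z_2|  [with Z_1=-1, Z_2=5]  = 6; Z_4 = Z_1·Z_3  [with Z_1=-1, Z_3=6]  = -6.
Change = -10 − (-6) = -4.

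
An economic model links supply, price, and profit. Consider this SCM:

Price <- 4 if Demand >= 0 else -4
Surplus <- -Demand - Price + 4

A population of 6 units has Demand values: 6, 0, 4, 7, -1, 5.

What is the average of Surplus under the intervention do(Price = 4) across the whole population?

do(Price=4) breaks Price's dependence on Demand. With Price=4 fixed, Surplus across the units is -6, 0, -4, -7, 1, -5, mean -3.5.

-3.5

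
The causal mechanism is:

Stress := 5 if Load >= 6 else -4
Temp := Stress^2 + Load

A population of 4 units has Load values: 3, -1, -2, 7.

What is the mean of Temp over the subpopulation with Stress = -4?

16

Observing Stress=-4 restricts to units where Stress's equation naturally yields -4: Load ∈ {3, -1, -2}. In that subpopulation Temp = 19, 15, 14, mean 16.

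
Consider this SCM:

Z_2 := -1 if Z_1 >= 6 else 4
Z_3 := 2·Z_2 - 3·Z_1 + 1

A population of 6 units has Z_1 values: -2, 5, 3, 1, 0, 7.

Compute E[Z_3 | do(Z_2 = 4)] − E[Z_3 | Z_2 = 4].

-2.8

Every unit gets Z_2=4 under the intervention. Z_3 values become 15, -6, 0, 6, 9, -12; E[Z_3|do(Z_2=4)] = 2.
Conditioning on Z_2=4 selects the 5 unit(s) with Z_1 ∈ {-2, 5, 3, 1, 0}. Their Z_3 values: 15, -6, 0, 6, 9. Mean = 4.8.
Difference = 2 − 4.8 = -2.8.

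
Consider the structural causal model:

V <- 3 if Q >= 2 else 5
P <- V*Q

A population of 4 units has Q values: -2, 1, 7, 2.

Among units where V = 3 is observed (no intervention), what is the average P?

13.5

Conditioning on V=3 selects the 2 unit(s) with Q ∈ {7, 2}. Their P values: 21, 6. Mean = 13.5.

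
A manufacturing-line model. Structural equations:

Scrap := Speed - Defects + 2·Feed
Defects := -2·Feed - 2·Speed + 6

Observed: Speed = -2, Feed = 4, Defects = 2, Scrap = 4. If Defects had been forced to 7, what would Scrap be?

The intervention breaks the incoming arrows to Defects: Defects := -2·Feed - 2·Speed + 6 no longer applies, and Defects = 7.
Scrap = Speed - Defects + 2·Feed  [with Speed=-2, Defects=7, Feed=4]  = -1

-1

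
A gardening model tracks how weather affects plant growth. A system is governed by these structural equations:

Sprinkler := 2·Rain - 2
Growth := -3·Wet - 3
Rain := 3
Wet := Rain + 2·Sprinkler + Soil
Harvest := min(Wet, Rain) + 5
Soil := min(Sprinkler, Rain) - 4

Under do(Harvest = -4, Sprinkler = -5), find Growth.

The joint intervention fixes Harvest = -4, Sprinkler = -5, removing each variable's own equation.
Soil = min(Sprinkler, Rain) - 4  [with Sprinkler=-5, Rain=3]  = -9
Wet = Rain + 2·Sprinkler + Soil  [with Rain=3, Sprinkler=-5, Soil=-9]  = -16
Growth = -3·Wet - 3  [with Wet=-16]  = 45

45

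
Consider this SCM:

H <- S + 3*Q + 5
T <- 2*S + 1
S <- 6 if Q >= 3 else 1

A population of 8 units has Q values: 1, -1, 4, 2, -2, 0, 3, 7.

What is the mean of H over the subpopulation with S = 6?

25

Conditioning on S=6 selects the 3 unit(s) with Q ∈ {4, 3, 7}. Their H values: 23, 20, 32. Mean = 25.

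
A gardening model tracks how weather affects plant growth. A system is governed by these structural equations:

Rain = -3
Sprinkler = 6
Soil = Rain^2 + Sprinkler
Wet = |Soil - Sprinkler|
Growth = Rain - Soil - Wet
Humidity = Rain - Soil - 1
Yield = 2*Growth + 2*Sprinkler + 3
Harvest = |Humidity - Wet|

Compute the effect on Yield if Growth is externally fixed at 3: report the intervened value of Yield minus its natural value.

Under do(Growth=3), the mechanism Growth = Rain - Soil - Wet is discarded; Growth is fixed at 3.
Yield = 2*Growth + 2*Sprinkler + 3  [with Growth=3, Sprinkler=6]  = 21
Without intervention: Soil = Rain^2 + Sprinkler  [with Rain=-3, Sprinkler=6]  = 15; Wet = |Soil - Sprinkler|  [with Soil=15, Sprinkler=6]  = 9; Growth = Rain - Soil - Wet  [with Rain=-3, Soil=15, Wet=9]  = -27; Yield = 2*Growth + 2*Sprinkler + 3  [with Growth=-27, Sprinkler=6]  = -39.
Change = 21 − (-39) = 60.

60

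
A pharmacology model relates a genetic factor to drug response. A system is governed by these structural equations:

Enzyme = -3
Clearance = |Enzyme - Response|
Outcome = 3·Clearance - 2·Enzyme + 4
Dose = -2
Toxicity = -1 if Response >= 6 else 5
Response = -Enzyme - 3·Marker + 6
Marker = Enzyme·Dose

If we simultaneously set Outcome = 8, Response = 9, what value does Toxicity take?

-1

Under do(Outcome = 8, Response = 9), each intervened variable's structural equation is replaced by its fixed value.
Toxicity = -1 if Response >= 6 else 5  [with Response=9]  = -1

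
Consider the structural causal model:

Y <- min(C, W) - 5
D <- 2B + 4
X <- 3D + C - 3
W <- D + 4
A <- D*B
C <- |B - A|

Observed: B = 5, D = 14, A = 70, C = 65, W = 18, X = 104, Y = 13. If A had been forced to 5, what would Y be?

-5

The intervention breaks the incoming arrows to A: A <- D*B no longer applies, and A = 5.
D = 2B + 4  [with B=5]  = 14
C = |B - A|  [with B=5, A=5]  = 0
W = D + 4  [with D=14]  = 18
Y = min(C, W) - 5  [with C=0, W=18]  = -5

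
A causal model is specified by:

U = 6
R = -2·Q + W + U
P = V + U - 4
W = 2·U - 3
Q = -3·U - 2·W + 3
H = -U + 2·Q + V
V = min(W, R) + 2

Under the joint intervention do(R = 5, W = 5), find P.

9

The joint intervention fixes R = 5, W = 5, removing each variable's own equation.
V = min(W, R) + 2  [with W=5, R=5]  = 7
P = V + U - 4  [with V=7, U=6]  = 9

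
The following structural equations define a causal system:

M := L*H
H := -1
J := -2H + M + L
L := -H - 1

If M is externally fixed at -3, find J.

The intervention breaks the incoming arrows to M: M := L*H no longer applies, and M = -3.
L = -H - 1  [with H=-1]  = 0
J = -2H + M + L  [with H=-1, M=-3, L=0]  = -1

-1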